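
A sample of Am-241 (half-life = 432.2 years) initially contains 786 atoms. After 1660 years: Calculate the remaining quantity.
N = N₀(1/2)^(t/t½) = 54.86 atoms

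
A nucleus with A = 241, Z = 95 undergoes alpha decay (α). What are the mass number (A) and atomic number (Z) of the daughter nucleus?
Daughter: A = 237, Z = 93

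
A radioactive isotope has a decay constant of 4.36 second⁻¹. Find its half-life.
t½ = ln(2)/λ = 0.159 seconds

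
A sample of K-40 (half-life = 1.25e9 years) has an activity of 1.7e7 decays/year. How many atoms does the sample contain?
N = A/λ = 3.066e16 atoms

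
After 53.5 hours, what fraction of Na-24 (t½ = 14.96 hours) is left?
N/N₀ = (1/2)^(t/t½) = 0.08384 = 8.38%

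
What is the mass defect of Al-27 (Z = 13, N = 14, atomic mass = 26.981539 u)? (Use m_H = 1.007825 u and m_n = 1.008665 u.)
Δm = Z·m_H + N·m_n − M = 0.2415 u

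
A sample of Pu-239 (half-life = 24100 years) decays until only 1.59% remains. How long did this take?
t = t½ × log₂(N₀/N) = 1.44e5 years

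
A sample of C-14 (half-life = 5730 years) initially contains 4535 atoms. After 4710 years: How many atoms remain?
N = N₀(1/2)^(t/t½) = 2565 atoms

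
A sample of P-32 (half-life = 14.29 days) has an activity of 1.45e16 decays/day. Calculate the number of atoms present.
N = A/λ = 2.989e17 atoms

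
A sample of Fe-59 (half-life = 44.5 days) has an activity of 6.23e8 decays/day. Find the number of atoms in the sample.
N = A/λ = 4e10 atoms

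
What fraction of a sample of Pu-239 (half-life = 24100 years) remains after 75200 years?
N/N₀ = (1/2)^(t/t½) = 0.115 = 11.5%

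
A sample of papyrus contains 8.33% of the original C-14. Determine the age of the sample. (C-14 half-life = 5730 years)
Age = t½ × log₂(1/ratio) = 20550 years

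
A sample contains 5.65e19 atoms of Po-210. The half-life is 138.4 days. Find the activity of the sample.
A = λN = 2.83e17 decays/day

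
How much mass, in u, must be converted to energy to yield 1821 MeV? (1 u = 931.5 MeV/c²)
m = E/c² = 1.955 u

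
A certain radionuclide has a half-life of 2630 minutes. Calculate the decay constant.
λ = ln(2)/t½ = 2.636e-4 minute⁻¹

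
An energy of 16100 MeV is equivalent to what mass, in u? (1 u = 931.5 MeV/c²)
m = E/c² = 17.28 u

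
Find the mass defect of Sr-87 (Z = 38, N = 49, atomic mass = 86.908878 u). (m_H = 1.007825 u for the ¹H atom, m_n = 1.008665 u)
Δm = Z·m_H + N·m_n − M = 0.8131 u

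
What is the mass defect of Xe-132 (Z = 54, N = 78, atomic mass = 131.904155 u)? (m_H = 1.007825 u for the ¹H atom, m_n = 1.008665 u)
Δm = Z·m_H + N·m_n − M = 1.194 u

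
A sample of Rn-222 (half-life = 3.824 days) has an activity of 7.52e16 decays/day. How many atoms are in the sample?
N = A/λ = 4.149e17 atoms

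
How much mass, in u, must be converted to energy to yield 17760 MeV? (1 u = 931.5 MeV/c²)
m = E/c² = 19.07 u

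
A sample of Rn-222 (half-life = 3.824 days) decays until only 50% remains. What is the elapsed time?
t = t½ × log₂(N₀/N) = 3.824 days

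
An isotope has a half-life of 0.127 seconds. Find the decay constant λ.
λ = ln(2)/t½ = 5.458 second⁻¹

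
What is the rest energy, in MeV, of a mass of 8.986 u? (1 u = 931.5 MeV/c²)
E = mc² = 8370 MeV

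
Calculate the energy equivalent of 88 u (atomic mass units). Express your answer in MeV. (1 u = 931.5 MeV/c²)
E = mc² = 81970 MeV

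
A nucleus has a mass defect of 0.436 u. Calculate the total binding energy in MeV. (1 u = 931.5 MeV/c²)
B.E. = Δm × 931.5 = 406.1 MeV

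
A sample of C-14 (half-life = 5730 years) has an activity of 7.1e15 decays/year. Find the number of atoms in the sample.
N = A/λ = 5.869e19 atoms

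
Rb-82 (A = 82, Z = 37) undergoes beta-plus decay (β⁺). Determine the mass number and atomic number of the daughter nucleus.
Daughter: A = 82, Z = 36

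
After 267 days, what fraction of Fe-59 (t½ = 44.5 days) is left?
N/N₀ = (1/2)^(t/t½) = 0.01562 = 1.56%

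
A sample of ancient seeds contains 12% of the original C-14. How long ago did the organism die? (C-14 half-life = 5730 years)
Age = t½ × log₂(1/ratio) = 17530 years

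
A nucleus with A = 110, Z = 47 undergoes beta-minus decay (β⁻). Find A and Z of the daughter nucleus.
Daughter: A = 110, Z = 48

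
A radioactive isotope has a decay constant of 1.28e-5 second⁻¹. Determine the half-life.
t½ = ln(2)/λ = 54150 seconds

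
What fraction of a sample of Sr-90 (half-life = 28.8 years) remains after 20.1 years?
N/N₀ = (1/2)^(t/t½) = 0.6165 = 61.6%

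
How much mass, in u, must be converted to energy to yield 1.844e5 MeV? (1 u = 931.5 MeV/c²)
m = E/c² = 198 u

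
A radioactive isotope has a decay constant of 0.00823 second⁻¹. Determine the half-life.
t½ = ln(2)/λ = 84.22 seconds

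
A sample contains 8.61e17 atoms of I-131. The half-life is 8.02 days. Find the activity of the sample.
A = λN = 7.441e16 decays/day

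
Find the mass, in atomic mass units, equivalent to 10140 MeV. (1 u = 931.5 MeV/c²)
m = E/c² = 10.89 u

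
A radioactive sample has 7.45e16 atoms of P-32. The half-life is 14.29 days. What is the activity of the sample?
A = λN = 3.614e15 decays/day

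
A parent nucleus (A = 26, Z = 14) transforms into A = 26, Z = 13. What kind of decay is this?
ΔA = 0, ΔZ = -1 ⇒ beta-plus decay (β⁺) or electron capture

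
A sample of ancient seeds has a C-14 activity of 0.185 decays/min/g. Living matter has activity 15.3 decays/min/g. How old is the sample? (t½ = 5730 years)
Age = t½ × log₂(A₀/A) = 36500 years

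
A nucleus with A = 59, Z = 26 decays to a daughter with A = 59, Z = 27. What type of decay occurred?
ΔA = 0, ΔZ = +1 ⇒ beta-minus decay (β⁻)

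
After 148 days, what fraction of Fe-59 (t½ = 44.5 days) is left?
N/N₀ = (1/2)^(t/t½) = 0.09973 = 9.97%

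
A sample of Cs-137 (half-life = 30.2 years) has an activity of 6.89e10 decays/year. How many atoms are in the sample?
N = A/λ = 3.002e12 atoms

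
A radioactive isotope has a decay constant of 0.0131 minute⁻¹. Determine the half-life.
t½ = ln(2)/λ = 52.91 minutes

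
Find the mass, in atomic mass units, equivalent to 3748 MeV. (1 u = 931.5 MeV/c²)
m = E/c² = 4.024 u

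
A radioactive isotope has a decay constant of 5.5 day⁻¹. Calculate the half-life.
t½ = ln(2)/λ = 0.126 days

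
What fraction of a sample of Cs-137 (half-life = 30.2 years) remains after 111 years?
N/N₀ = (1/2)^(t/t½) = 0.07826 = 7.83%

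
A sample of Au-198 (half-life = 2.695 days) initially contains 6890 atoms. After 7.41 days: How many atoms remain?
N = N₀(1/2)^(t/t½) = 1025 atoms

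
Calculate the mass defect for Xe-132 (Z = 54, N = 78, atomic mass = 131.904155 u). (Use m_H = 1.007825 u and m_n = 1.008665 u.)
Δm = Z·m_H + N·m_n − M = 1.194 u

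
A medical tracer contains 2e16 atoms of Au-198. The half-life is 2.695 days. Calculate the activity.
A = λN = 5.144e15 decays/day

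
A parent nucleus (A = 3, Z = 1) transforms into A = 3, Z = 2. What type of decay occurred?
ΔA = 0, ΔZ = +1 ⇒ beta-minus decay (β⁻)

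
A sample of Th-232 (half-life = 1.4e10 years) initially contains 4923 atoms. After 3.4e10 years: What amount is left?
N = N₀(1/2)^(t/t½) = 914.4 atoms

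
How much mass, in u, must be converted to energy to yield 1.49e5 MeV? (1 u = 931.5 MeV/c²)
m = E/c² = 160 u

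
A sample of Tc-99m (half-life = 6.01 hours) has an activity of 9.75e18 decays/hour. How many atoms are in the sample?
N = A/λ = 8.454e19 atoms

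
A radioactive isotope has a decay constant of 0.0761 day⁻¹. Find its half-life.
t½ = ln(2)/λ = 9.108 days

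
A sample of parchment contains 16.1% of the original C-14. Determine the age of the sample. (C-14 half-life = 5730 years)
Age = t½ × log₂(1/ratio) = 15100 years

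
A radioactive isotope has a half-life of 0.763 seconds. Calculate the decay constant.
λ = ln(2)/t½ = 0.9084 second⁻¹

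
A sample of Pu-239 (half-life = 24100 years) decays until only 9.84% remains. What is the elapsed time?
t = t½ × log₂(N₀/N) = 80620 years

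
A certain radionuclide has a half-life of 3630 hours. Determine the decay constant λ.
λ = ln(2)/t½ = 1.909e-4 hour⁻¹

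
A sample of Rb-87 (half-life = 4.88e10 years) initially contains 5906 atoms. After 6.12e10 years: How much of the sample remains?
N = N₀(1/2)^(t/t½) = 2476 atoms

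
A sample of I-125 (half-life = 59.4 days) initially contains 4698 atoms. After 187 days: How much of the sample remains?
N = N₀(1/2)^(t/t½) = 529.9 atoms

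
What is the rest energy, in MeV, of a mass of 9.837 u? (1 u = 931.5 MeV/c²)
E = mc² = 9163 MeV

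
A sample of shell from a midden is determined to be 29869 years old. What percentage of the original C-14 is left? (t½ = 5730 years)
N/N₀ = (1/2)^(t/t½) = 0.02697 = 2.7%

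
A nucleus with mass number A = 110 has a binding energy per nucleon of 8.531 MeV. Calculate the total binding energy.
B.E. = 8.531 × 110 = 938.4 MeV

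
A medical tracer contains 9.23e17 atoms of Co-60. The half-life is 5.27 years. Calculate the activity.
A = λN = 1.214e17 decays/year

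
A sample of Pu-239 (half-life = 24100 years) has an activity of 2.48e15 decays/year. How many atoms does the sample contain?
N = A/λ = 8.623e19 atoms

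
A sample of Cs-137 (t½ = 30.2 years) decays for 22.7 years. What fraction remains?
N/N₀ = (1/2)^(t/t½) = 0.5939 = 59.4%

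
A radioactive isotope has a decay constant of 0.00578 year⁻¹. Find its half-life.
t½ = ln(2)/λ = 119.9 years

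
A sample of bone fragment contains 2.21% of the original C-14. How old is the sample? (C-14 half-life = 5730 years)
Age = t½ × log₂(1/ratio) = 31510 years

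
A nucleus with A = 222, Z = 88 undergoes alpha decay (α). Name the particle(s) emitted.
α particle = ⁴₂He (2 protons + 2 neutrons)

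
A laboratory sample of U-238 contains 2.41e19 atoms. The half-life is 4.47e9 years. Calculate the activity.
A = λN = 3.737e9 decays/year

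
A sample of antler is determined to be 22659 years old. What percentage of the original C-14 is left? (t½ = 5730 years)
N/N₀ = (1/2)^(t/t½) = 0.0645 = 6.45%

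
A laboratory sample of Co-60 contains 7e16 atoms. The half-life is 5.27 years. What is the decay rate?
A = λN = 9.207e15 decays/year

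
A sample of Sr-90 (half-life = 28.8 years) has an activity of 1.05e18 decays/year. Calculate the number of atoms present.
N = A/λ = 4.363e19 atoms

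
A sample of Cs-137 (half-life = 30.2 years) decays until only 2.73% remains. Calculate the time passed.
t = t½ × log₂(N₀/N) = 156.9 years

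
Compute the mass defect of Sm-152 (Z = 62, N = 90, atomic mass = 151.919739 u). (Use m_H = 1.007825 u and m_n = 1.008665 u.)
Δm = Z·m_H + N·m_n − M = 1.345 u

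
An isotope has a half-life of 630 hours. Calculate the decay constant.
λ = ln(2)/t½ = 0.0011 hour⁻¹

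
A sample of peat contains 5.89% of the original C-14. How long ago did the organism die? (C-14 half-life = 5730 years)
Age = t½ × log₂(1/ratio) = 23410 years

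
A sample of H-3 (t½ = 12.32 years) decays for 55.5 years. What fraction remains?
N/N₀ = (1/2)^(t/t½) = 0.04405 = 4.4%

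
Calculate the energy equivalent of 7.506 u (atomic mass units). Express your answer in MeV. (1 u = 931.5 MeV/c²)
E = mc² = 6992 MeV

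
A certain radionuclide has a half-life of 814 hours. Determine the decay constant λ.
λ = ln(2)/t½ = 8.515e-4 hour⁻¹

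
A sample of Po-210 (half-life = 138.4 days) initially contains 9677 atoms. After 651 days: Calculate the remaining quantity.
N = N₀(1/2)^(t/t½) = 371.3 atoms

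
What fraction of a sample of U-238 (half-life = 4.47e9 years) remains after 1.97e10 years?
N/N₀ = (1/2)^(t/t½) = 0.04713 = 4.71%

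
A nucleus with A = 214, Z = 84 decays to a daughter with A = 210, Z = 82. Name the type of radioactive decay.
ΔA = -4, ΔZ = -2 ⇒ alpha decay (α)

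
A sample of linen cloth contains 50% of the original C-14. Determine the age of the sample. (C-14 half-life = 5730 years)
Age = t½ × log₂(1/ratio) = 5730 years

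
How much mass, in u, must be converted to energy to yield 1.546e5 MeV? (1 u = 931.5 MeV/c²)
m = E/c² = 166 u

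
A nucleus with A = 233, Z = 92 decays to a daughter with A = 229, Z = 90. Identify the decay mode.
ΔA = -4, ΔZ = -2 ⇒ alpha decay (α)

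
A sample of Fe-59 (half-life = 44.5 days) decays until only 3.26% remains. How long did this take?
t = t½ × log₂(N₀/N) = 219.8 days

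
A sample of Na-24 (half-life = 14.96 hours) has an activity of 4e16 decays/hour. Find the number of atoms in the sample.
N = A/λ = 8.633e17 atoms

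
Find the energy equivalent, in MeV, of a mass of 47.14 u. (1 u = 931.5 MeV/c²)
E = mc² = 43910 MeV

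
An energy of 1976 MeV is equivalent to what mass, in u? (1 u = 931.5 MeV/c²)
m = E/c² = 2.121 u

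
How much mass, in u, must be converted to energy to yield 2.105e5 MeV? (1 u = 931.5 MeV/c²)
m = E/c² = 226 u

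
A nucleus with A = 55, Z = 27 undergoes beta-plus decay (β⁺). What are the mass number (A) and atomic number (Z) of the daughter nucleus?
Daughter: A = 55, Z = 26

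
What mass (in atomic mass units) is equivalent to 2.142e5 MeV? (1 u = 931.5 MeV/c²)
m = E/c² = 230 u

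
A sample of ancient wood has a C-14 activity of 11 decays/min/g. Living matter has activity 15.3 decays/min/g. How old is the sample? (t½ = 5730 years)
Age = t½ × log₂(A₀/A) = 2728 years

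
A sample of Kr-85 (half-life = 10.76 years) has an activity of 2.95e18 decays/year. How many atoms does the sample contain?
N = A/λ = 4.579e19 atoms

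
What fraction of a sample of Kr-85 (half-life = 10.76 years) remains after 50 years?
N/N₀ = (1/2)^(t/t½) = 0.03992 = 3.99%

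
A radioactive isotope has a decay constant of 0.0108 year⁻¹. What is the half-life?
t½ = ln(2)/λ = 64.18 years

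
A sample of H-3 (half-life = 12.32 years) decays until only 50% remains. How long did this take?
t = t½ × log₂(N₀/N) = 12.32 years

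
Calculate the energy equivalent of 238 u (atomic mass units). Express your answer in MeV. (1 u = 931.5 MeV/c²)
E = mc² = 2.217e5 MeV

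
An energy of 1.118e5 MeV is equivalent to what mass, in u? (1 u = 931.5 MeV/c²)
m = E/c² = 120 u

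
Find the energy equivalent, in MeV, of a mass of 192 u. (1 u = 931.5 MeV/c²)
E = mc² = 1.788e5 MeV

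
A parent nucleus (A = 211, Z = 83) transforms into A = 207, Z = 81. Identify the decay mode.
ΔA = -4, ΔZ = -2 ⇒ alpha decay (α)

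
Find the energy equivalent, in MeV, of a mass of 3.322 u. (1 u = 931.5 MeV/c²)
E = mc² = 3094 MeV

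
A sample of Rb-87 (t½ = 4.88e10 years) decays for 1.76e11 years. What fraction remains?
N/N₀ = (1/2)^(t/t½) = 0.0821 = 8.21%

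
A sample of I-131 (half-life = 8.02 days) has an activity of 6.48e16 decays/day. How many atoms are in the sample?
N = A/λ = 7.498e17 atoms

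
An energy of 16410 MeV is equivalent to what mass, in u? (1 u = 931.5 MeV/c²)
m = E/c² = 17.62 u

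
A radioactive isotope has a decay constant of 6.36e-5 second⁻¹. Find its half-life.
t½ = ln(2)/λ = 10900 seconds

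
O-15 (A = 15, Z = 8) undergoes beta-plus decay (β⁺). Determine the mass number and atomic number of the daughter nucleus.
Daughter: A = 15, Z = 7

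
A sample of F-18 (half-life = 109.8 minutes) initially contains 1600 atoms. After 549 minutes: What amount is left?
N = N₀(1/2)^(t/t½) = 50 atoms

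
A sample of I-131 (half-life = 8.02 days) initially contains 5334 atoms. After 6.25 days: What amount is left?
N = N₀(1/2)^(t/t½) = 3108 atoms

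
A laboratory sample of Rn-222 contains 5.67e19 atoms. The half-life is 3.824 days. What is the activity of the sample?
A = λN = 1.028e19 decays/day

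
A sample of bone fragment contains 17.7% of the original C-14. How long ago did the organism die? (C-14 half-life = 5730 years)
Age = t½ × log₂(1/ratio) = 14310 years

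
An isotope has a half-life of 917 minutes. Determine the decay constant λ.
λ = ln(2)/t½ = 7.559e-4 minute⁻¹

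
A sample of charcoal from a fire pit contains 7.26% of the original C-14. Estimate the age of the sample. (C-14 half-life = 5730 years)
Age = t½ × log₂(1/ratio) = 21680 years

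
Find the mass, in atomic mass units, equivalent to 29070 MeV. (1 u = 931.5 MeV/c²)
m = E/c² = 31.21 u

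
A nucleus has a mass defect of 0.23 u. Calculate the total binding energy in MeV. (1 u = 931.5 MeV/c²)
B.E. = Δm × 931.5 = 214.2 MeV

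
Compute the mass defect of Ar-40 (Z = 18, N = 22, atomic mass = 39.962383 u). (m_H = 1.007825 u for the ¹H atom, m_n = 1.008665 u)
Δm = Z·m_H + N·m_n − M = 0.3691 u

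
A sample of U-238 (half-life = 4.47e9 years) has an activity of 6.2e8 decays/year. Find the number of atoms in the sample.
N = A/λ = 3.998e18 atoms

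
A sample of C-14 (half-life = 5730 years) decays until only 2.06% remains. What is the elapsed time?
t = t½ × log₂(N₀/N) = 32090 years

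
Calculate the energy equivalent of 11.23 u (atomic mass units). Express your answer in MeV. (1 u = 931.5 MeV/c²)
E = mc² = 10460 MeV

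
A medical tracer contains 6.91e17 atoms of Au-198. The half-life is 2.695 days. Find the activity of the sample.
A = λN = 1.777e17 decays/day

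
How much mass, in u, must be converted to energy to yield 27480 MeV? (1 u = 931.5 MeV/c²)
m = E/c² = 29.5 u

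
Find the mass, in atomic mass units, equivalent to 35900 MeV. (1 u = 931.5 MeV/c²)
m = E/c² = 38.54 u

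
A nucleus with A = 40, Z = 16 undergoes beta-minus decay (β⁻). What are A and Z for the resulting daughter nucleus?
Daughter: A = 40, Z = 17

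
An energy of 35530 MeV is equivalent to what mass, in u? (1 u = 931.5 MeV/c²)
m = E/c² = 38.14 u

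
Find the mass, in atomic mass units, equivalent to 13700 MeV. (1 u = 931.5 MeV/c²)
m = E/c² = 14.71 u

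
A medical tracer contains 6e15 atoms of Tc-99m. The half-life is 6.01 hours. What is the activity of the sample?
A = λN = 6.92e14 decays/hour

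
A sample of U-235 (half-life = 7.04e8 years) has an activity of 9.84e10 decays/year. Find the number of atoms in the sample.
N = A/λ = 9.994e19 atoms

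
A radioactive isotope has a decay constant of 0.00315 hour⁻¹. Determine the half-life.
t½ = ln(2)/λ = 220 hours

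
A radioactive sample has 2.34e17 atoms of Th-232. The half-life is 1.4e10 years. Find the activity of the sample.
A = λN = 1.159e7 decays/year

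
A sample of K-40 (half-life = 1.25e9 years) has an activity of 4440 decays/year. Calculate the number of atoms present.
N = A/λ = 8.007e12 atoms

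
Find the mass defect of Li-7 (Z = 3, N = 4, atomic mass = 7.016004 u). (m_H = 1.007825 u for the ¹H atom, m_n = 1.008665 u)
Δm = Z·m_H + N·m_n − M = 0.04213 u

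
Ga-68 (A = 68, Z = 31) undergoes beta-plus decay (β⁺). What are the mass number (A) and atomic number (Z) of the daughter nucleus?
Daughter: A = 68, Z = 30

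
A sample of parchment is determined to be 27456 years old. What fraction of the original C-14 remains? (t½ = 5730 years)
N/N₀ = (1/2)^(t/t½) = 0.03611 = 3.61%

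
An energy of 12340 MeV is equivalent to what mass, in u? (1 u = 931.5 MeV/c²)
m = E/c² = 13.25 u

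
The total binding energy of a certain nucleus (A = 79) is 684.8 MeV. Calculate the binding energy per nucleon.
B.E./A = 684.8/79 = 8.668 MeV/nucleon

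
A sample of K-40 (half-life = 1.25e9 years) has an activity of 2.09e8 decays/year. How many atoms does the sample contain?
N = A/λ = 3.769e17 atoms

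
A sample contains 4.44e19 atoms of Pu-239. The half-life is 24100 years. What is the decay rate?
A = λN = 1.277e15 decays/year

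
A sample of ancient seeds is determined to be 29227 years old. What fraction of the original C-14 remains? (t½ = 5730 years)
N/N₀ = (1/2)^(t/t½) = 0.02914 = 2.91%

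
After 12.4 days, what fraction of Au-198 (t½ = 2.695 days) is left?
N/N₀ = (1/2)^(t/t½) = 0.0412 = 4.12%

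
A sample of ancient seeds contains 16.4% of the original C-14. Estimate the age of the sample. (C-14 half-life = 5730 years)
Age = t½ × log₂(1/ratio) = 14950 years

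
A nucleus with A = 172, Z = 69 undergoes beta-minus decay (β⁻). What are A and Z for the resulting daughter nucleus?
Daughter: A = 172, Z = 70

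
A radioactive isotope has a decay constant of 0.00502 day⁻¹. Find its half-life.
t½ = ln(2)/λ = 138.1 days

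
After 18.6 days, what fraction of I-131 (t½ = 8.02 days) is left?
N/N₀ = (1/2)^(t/t½) = 0.2004 = 20%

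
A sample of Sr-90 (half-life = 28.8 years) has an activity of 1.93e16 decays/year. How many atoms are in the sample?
N = A/λ = 8.019e17 atoms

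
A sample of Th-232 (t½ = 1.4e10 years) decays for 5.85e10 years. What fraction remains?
N/N₀ = (1/2)^(t/t½) = 0.05522 = 5.52%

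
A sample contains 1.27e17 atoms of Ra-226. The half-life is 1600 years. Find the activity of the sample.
A = λN = 5.502e13 decays/year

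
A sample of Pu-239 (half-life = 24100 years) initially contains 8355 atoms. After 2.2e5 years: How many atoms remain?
N = N₀(1/2)^(t/t½) = 14.93 atoms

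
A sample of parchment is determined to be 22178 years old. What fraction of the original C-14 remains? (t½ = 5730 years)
N/N₀ = (1/2)^(t/t½) = 0.06837 = 6.84%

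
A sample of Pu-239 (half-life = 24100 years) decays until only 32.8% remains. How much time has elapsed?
t = t½ × log₂(N₀/N) = 38760 years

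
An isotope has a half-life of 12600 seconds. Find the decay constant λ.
λ = ln(2)/t½ = 5.501e-5 second⁻¹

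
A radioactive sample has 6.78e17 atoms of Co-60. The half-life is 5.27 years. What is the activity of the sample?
A = λN = 8.918e16 decays/year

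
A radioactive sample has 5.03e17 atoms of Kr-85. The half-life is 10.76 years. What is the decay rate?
A = λN = 3.24e16 decays/year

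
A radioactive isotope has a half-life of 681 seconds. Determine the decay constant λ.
λ = ln(2)/t½ = 0.001018 second⁻¹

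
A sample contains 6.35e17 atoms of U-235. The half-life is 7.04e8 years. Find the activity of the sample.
A = λN = 6.252e8 decays/year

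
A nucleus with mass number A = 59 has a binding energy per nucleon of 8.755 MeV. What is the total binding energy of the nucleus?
B.E. = 8.755 × 59 = 516.5 MeV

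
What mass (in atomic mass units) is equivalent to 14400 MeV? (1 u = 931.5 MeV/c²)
m = E/c² = 15.46 u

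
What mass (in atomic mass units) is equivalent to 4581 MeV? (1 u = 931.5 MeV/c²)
m = E/c² = 4.918 u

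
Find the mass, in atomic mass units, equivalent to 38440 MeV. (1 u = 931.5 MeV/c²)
m = E/c² = 41.27 u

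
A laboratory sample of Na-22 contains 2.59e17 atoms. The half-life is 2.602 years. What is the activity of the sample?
A = λN = 6.9e16 decays/year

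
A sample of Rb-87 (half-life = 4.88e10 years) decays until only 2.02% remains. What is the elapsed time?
t = t½ × log₂(N₀/N) = 2.747e11 years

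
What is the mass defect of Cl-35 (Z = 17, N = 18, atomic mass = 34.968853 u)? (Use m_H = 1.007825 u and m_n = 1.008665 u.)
Δm = Z·m_H + N·m_n − M = 0.3201 u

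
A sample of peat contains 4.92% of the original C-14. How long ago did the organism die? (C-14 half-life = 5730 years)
Age = t½ × log₂(1/ratio) = 24900 years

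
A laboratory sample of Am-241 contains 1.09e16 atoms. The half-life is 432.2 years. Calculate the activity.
A = λN = 1.748e13 decays/year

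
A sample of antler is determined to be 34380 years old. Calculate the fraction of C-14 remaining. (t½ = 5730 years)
N/N₀ = (1/2)^(t/t½) = 0.01562 = 1.56%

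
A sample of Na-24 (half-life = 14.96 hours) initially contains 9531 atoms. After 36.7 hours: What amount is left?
N = N₀(1/2)^(t/t½) = 1740 atoms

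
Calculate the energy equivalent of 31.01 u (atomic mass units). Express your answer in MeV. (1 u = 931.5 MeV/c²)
E = mc² = 28890 MeV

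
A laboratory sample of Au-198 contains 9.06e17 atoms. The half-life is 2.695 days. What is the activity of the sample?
A = λN = 2.33e17 decays/day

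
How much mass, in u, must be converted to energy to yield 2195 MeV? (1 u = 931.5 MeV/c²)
m = E/c² = 2.356 u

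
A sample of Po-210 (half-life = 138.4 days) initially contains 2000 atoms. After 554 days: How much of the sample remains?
N = N₀(1/2)^(t/t½) = 124.7 atoms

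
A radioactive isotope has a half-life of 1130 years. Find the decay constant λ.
λ = ln(2)/t½ = 6.134e-4 year⁻¹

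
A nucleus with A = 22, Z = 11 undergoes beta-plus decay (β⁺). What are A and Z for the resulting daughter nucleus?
Daughter: A = 22, Z = 10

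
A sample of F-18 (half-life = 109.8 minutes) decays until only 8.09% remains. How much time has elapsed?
t = t½ × log₂(N₀/N) = 398.3 minutes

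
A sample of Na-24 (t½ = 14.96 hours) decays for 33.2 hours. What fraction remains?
N/N₀ = (1/2)^(t/t½) = 0.2148 = 21.5%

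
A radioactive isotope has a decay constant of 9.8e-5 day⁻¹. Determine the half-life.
t½ = ln(2)/λ = 7073 days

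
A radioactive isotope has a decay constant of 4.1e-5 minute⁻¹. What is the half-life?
t½ = ln(2)/λ = 16910 minutes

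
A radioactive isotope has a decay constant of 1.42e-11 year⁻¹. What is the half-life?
t½ = ln(2)/λ = 4.881e10 years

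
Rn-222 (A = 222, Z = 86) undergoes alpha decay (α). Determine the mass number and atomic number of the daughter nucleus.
Daughter: A = 218, Z = 84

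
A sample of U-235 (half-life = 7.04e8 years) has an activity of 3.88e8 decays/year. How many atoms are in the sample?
N = A/λ = 3.941e17 atoms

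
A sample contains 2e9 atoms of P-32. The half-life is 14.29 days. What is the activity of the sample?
A = λN = 9.701e7 decays/day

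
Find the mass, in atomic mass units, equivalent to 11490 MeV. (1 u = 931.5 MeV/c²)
m = E/c² = 12.33 u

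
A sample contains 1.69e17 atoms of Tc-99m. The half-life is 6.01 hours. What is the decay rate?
A = λN = 1.949e16 decays/hour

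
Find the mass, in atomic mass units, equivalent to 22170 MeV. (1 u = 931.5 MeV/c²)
m = E/c² = 23.8 u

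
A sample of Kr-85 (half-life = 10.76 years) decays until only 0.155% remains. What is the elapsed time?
t = t½ × log₂(N₀/N) = 100.4 years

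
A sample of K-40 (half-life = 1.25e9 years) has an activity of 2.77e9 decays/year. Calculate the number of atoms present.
N = A/λ = 4.995e18 atoms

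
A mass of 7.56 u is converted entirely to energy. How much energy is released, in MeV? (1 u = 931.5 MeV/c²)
E = mc² = 7042 MeV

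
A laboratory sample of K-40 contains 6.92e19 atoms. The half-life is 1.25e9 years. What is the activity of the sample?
A = λN = 3.837e10 decays/year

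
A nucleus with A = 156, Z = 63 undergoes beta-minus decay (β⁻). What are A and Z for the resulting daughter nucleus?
Daughter: A = 156, Z = 64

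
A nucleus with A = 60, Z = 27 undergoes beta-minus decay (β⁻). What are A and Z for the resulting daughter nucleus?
Daughter: A = 60, Z = 28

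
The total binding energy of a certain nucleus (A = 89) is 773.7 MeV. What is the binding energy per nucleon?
B.E./A = 773.7/89 = 8.693 MeV/nucleon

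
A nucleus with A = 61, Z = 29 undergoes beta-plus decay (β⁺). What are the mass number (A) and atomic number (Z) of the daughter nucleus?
Daughter: A = 61, Z = 28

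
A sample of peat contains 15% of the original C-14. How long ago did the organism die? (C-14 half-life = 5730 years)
Age = t½ × log₂(1/ratio) = 15680 years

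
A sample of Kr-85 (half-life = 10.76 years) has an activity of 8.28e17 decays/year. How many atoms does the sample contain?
N = A/λ = 1.285e19 atoms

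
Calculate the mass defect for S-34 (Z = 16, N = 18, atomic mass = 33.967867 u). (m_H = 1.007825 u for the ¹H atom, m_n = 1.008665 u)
Δm = Z·m_H + N·m_n − M = 0.3133 u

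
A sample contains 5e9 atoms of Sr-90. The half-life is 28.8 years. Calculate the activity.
A = λN = 1.203e8 decays/year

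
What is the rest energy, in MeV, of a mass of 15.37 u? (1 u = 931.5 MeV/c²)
E = mc² = 14320 MeV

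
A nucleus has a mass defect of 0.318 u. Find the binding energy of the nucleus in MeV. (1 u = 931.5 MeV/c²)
B.E. = Δm × 931.5 = 296.2 MeV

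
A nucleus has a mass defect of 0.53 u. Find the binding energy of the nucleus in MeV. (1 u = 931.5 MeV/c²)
B.E. = Δm × 931.5 = 493.7 MeV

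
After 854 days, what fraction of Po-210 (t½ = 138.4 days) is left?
N/N₀ = (1/2)^(t/t½) = 0.01388 = 1.39%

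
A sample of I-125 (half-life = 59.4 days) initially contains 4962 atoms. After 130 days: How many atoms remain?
N = N₀(1/2)^(t/t½) = 1089 atoms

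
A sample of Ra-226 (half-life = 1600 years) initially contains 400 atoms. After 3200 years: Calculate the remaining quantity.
N = N₀(1/2)^(t/t½) = 100 atoms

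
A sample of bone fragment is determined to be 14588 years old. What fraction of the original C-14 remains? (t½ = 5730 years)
N/N₀ = (1/2)^(t/t½) = 0.1712 = 17.1%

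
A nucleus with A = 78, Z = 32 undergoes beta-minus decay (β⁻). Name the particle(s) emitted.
β⁻: electron (e⁻) + antineutrino (ν̄ₑ)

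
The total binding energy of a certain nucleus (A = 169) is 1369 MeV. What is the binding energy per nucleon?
B.E./A = 1369/169 = 8.101 MeV/nucleon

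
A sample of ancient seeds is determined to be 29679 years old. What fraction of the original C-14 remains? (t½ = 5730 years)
N/N₀ = (1/2)^(t/t½) = 0.02759 = 2.76%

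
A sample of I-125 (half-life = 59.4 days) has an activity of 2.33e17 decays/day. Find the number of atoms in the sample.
N = A/λ = 1.997e19 atoms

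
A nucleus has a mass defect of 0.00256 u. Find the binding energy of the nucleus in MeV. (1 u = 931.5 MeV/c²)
B.E. = Δm × 931.5 = 2.385 MeV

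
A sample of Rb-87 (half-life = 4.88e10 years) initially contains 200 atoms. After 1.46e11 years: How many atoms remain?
N = N₀(1/2)^(t/t½) = 25.14 atoms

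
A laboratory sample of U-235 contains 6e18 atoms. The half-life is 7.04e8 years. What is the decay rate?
A = λN = 5.908e9 decays/year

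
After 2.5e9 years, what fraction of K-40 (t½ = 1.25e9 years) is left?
N/N₀ = (1/2)^(t/t½) = 0.25 = 25%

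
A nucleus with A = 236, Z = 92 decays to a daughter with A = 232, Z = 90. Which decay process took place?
ΔA = -4, ΔZ = -2 ⇒ alpha decay (α)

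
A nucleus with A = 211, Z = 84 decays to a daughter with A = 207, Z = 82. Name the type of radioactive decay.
ΔA = -4, ΔZ = -2 ⇒ alpha decay (α)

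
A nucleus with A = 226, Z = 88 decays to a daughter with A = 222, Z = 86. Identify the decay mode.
ΔA = -4, ΔZ = -2 ⇒ alpha decay (α)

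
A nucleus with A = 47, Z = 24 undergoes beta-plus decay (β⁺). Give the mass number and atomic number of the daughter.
Daughter: A = 47, Z = 23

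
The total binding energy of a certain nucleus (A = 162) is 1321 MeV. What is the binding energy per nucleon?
B.E./A = 1321/162 = 8.154 MeV/nucleon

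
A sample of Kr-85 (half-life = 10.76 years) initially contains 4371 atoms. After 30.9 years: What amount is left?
N = N₀(1/2)^(t/t½) = 597.2 atoms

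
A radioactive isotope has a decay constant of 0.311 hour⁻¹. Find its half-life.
t½ = ln(2)/λ = 2.229 hours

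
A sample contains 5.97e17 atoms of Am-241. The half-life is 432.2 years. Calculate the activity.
A = λN = 9.574e14 decays/year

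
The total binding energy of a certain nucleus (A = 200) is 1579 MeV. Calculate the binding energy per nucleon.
B.E./A = 1579/200 = 7.895 MeV/nucleon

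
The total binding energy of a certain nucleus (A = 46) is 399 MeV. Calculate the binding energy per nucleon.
B.E./A = 399/46 = 8.674 MeV/nucleon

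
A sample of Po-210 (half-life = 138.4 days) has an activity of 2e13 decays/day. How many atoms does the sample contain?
N = A/λ = 3.993e15 atoms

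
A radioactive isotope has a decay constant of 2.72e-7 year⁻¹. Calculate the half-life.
t½ = ln(2)/λ = 2.548e6 years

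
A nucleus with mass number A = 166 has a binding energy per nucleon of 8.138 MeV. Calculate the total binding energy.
B.E. = 8.138 × 166 = 1351 MeV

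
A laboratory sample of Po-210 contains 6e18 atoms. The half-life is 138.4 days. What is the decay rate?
A = λN = 3.005e16 decays/day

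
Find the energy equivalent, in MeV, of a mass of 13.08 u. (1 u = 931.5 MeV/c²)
E = mc² = 12180 MeV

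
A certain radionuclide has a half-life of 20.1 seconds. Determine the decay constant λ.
λ = ln(2)/t½ = 0.03448 second⁻¹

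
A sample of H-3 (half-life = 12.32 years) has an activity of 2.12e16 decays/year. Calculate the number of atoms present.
N = A/λ = 3.768e17 atoms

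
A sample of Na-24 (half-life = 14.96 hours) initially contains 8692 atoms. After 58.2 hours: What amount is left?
N = N₀(1/2)^(t/t½) = 586.1 atoms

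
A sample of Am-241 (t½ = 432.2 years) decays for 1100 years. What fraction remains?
N/N₀ = (1/2)^(t/t½) = 0.1713 = 17.1%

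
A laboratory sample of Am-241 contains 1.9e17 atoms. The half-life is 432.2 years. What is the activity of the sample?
A = λN = 3.047e14 decays/year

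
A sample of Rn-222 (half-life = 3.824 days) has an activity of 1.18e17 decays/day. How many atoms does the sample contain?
N = A/λ = 6.51e17 atoms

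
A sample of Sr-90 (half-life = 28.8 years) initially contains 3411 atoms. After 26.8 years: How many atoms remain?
N = N₀(1/2)^(t/t½) = 1790 atoms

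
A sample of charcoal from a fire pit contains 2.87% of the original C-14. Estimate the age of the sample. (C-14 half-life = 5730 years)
Age = t½ × log₂(1/ratio) = 29350 years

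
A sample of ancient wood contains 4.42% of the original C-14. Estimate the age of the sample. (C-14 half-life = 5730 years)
Age = t½ × log₂(1/ratio) = 25780 years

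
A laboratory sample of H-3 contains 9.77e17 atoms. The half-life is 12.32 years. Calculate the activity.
A = λN = 5.497e16 decays/year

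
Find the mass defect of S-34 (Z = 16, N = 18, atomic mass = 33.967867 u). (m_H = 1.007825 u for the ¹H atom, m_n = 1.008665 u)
Δm = Z·m_H + N·m_n − M = 0.3133 u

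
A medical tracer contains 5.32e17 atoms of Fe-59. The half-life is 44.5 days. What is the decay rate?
A = λN = 8.287e15 decays/day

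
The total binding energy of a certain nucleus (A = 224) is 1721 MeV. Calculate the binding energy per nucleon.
B.E./A = 1721/224 = 7.683 MeV/nucleon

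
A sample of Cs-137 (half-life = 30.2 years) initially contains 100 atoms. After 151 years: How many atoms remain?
N = N₀(1/2)^(t/t½) = 3.125 atoms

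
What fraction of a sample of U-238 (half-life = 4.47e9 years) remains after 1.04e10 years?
N/N₀ = (1/2)^(t/t½) = 0.1994 = 19.9%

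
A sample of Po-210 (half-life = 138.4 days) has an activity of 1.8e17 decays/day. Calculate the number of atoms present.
N = A/λ = 3.594e19 atoms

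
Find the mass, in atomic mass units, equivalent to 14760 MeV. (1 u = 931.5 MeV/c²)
m = E/c² = 15.85 u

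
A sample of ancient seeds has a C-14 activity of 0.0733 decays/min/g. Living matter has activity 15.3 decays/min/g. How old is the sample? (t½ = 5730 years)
Age = t½ × log₂(A₀/A) = 44150 years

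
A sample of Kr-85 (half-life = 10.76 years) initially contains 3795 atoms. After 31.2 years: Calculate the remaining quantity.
N = N₀(1/2)^(t/t½) = 508.6 atoms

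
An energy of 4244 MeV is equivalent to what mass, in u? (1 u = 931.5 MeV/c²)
m = E/c² = 4.556 u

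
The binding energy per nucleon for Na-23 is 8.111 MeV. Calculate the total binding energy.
B.E. = 8.111 × 23 = 186.6 MeV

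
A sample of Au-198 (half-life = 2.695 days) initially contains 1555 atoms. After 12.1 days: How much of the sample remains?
N = N₀(1/2)^(t/t½) = 69.21 atoms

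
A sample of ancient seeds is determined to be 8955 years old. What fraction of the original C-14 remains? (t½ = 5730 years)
N/N₀ = (1/2)^(t/t½) = 0.3385 = 33.8%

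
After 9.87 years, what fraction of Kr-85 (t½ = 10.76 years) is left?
N/N₀ = (1/2)^(t/t½) = 0.5295 = 53%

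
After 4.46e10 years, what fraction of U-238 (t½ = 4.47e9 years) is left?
N/N₀ = (1/2)^(t/t½) = 9.918e-4 = 0.0992%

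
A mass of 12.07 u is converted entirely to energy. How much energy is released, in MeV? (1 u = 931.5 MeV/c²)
E = mc² = 11240 MeV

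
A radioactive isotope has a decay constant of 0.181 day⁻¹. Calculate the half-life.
t½ = ln(2)/λ = 3.83 days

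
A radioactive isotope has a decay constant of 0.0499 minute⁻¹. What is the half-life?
t½ = ln(2)/λ = 13.89 minutes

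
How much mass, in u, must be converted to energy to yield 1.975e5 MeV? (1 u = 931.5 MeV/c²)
m = E/c² = 212 u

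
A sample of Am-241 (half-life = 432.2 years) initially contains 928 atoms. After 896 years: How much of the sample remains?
N = N₀(1/2)^(t/t½) = 220.5 atoms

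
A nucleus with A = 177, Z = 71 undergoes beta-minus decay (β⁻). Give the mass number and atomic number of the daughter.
Daughter: A = 177, Z = 72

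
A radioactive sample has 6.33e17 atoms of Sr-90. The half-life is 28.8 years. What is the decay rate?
A = λN = 1.523e16 decays/year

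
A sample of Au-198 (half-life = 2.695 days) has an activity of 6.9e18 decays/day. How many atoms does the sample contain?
N = A/λ = 2.683e19 atoms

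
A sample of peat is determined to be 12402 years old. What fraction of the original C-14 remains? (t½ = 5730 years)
N/N₀ = (1/2)^(t/t½) = 0.2231 = 22.3%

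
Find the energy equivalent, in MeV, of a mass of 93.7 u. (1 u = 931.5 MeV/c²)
E = mc² = 87280 MeV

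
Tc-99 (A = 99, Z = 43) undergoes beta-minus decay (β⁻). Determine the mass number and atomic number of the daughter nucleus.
Daughter: A = 99, Z = 44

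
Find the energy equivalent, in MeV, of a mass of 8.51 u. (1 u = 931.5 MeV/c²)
E = mc² = 7927 MeV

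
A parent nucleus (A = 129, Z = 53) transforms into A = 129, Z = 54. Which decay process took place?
ΔA = 0, ΔZ = +1 ⇒ beta-minus decay (β⁻)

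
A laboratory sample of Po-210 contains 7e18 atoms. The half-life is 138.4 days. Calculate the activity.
A = λN = 3.506e16 decays/day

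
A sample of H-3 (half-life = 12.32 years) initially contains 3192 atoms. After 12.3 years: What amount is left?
N = N₀(1/2)^(t/t½) = 1598 atoms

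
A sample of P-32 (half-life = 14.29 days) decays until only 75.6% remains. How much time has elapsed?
t = t½ × log₂(N₀/N) = 5.767 days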